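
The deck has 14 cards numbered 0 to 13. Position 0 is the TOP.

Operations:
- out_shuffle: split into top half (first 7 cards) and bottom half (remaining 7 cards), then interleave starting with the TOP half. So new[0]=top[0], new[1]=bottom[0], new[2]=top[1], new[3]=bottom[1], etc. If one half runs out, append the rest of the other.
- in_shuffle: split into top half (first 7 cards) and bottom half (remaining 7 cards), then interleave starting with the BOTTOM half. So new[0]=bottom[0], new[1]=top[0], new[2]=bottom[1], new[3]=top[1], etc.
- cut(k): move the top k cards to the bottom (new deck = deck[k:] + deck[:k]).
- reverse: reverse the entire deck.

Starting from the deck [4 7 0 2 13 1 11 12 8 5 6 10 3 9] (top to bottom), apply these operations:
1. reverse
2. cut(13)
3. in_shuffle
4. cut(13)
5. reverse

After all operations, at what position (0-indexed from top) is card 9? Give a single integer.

Answer: 9

Derivation:
After op 1 (reverse): [9 3 10 6 5 8 12 11 1 13 2 0 7 4]
After op 2 (cut(13)): [4 9 3 10 6 5 8 12 11 1 13 2 0 7]
After op 3 (in_shuffle): [12 4 11 9 1 3 13 10 2 6 0 5 7 8]
After op 4 (cut(13)): [8 12 4 11 9 1 3 13 10 2 6 0 5 7]
After op 5 (reverse): [7 5 0 6 2 10 13 3 1 9 11 4 12 8]
Card 9 is at position 9.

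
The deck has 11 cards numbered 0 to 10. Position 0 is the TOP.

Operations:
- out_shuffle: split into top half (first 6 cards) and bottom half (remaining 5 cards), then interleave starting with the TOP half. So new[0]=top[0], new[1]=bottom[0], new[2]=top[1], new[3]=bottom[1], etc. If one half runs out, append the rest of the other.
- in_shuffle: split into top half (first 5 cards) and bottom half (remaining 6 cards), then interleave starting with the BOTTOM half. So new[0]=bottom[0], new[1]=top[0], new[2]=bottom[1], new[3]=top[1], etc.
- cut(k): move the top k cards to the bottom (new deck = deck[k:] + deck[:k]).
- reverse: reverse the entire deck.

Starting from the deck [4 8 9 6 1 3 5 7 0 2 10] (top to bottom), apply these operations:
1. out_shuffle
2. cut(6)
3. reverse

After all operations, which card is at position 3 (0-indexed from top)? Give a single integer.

After op 1 (out_shuffle): [4 5 8 7 9 0 6 2 1 10 3]
After op 2 (cut(6)): [6 2 1 10 3 4 5 8 7 9 0]
After op 3 (reverse): [0 9 7 8 5 4 3 10 1 2 6]
Position 3: card 8.

Answer: 8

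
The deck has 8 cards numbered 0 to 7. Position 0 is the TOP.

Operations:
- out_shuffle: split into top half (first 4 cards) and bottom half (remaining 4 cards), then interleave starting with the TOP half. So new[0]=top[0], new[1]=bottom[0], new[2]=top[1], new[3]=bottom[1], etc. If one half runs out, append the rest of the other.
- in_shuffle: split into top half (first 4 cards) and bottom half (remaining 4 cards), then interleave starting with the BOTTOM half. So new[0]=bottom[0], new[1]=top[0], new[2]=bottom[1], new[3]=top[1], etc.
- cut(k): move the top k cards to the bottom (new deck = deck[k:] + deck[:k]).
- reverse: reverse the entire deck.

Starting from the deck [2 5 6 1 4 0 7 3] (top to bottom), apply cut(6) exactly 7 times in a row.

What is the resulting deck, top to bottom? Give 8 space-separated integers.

After op 1 (cut(6)): [7 3 2 5 6 1 4 0]
After op 2 (cut(6)): [4 0 7 3 2 5 6 1]
After op 3 (cut(6)): [6 1 4 0 7 3 2 5]
After op 4 (cut(6)): [2 5 6 1 4 0 7 3]
After op 5 (cut(6)): [7 3 2 5 6 1 4 0]
After op 6 (cut(6)): [4 0 7 3 2 5 6 1]
After op 7 (cut(6)): [6 1 4 0 7 3 2 5]

Answer: 6 1 4 0 7 3 2 5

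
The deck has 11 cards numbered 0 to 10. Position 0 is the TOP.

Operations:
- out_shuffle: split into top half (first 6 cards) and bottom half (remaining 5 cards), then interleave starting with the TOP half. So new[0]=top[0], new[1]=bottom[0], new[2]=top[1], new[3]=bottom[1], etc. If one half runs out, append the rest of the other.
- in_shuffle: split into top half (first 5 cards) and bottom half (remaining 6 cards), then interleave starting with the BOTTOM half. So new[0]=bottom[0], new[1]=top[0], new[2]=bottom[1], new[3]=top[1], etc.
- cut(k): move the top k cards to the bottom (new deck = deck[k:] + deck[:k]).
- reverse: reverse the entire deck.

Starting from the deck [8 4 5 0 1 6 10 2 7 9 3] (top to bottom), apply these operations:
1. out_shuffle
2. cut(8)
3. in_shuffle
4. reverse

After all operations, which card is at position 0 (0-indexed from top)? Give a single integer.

Answer: 9

Derivation:
After op 1 (out_shuffle): [8 10 4 2 5 7 0 9 1 3 6]
After op 2 (cut(8)): [1 3 6 8 10 4 2 5 7 0 9]
After op 3 (in_shuffle): [4 1 2 3 5 6 7 8 0 10 9]
After op 4 (reverse): [9 10 0 8 7 6 5 3 2 1 4]
Position 0: card 9.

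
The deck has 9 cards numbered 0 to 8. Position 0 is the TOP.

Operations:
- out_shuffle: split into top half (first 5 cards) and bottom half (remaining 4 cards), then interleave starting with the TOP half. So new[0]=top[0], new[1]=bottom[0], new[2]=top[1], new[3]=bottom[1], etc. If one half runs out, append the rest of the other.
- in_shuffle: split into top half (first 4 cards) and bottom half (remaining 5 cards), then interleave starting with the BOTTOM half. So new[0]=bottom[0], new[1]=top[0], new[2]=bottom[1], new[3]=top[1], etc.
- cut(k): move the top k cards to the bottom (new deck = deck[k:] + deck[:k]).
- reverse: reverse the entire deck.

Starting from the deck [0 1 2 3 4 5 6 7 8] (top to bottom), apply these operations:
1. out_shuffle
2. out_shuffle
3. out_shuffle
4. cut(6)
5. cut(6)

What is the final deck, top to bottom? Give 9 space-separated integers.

Answer: 6 5 4 3 2 1 0 8 7

Derivation:
After op 1 (out_shuffle): [0 5 1 6 2 7 3 8 4]
After op 2 (out_shuffle): [0 7 5 3 1 8 6 4 2]
After op 3 (out_shuffle): [0 8 7 6 5 4 3 2 1]
After op 4 (cut(6)): [3 2 1 0 8 7 6 5 4]
After op 5 (cut(6)): [6 5 4 3 2 1 0 8 7]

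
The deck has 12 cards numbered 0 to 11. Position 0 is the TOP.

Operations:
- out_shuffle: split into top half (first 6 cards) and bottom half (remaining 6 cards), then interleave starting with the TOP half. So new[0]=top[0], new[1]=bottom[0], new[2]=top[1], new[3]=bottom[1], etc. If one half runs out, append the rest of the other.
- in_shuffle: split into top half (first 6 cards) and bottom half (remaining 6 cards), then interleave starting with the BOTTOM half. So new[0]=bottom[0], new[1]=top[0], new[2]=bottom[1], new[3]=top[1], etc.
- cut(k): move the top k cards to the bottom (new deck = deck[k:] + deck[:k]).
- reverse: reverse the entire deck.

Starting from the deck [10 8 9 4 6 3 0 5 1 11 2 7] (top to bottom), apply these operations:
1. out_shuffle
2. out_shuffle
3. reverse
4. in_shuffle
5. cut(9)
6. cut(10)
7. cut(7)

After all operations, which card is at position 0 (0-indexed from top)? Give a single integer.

After op 1 (out_shuffle): [10 0 8 5 9 1 4 11 6 2 3 7]
After op 2 (out_shuffle): [10 4 0 11 8 6 5 2 9 3 1 7]
After op 3 (reverse): [7 1 3 9 2 5 6 8 11 0 4 10]
After op 4 (in_shuffle): [6 7 8 1 11 3 0 9 4 2 10 5]
After op 5 (cut(9)): [2 10 5 6 7 8 1 11 3 0 9 4]
After op 6 (cut(10)): [9 4 2 10 5 6 7 8 1 11 3 0]
After op 7 (cut(7)): [8 1 11 3 0 9 4 2 10 5 6 7]
Position 0: card 8.

Answer: 8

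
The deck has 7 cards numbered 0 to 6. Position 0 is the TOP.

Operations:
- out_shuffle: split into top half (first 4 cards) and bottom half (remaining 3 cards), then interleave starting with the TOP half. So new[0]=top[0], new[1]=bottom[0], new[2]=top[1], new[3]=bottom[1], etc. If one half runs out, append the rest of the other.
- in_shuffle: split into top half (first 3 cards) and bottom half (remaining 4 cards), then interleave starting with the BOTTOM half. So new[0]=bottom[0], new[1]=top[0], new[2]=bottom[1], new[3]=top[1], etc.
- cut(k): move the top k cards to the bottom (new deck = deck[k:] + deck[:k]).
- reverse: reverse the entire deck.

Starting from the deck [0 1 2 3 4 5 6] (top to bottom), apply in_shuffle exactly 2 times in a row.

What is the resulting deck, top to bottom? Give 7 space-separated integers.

Answer: 1 3 5 0 2 4 6

Derivation:
After op 1 (in_shuffle): [3 0 4 1 5 2 6]
After op 2 (in_shuffle): [1 3 5 0 2 4 6]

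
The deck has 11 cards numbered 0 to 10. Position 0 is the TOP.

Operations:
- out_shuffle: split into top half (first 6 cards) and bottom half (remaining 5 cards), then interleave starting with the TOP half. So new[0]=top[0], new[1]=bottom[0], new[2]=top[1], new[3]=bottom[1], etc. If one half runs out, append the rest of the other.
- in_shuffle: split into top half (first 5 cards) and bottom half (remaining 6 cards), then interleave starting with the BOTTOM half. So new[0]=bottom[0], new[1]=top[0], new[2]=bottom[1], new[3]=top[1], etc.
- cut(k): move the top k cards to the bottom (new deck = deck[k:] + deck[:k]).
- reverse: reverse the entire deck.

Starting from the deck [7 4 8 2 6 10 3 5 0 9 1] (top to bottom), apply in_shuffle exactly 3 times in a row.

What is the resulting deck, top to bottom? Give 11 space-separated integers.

Answer: 3 8 9 10 4 0 6 7 5 2 1

Derivation:
After op 1 (in_shuffle): [10 7 3 4 5 8 0 2 9 6 1]
After op 2 (in_shuffle): [8 10 0 7 2 3 9 4 6 5 1]
After op 3 (in_shuffle): [3 8 9 10 4 0 6 7 5 2 1]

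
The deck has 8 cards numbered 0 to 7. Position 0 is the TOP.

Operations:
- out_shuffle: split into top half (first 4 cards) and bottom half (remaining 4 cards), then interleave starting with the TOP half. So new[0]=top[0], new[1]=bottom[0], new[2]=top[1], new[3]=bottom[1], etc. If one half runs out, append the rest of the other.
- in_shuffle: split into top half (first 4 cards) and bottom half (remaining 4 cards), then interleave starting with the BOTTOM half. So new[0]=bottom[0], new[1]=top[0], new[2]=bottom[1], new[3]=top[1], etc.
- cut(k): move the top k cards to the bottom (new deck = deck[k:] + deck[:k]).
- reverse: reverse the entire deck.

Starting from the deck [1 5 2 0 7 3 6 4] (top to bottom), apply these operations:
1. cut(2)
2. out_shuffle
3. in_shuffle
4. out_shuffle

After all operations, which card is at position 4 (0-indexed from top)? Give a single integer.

After op 1 (cut(2)): [2 0 7 3 6 4 1 5]
After op 2 (out_shuffle): [2 6 0 4 7 1 3 5]
After op 3 (in_shuffle): [7 2 1 6 3 0 5 4]
After op 4 (out_shuffle): [7 3 2 0 1 5 6 4]
Position 4: card 1.

Answer: 1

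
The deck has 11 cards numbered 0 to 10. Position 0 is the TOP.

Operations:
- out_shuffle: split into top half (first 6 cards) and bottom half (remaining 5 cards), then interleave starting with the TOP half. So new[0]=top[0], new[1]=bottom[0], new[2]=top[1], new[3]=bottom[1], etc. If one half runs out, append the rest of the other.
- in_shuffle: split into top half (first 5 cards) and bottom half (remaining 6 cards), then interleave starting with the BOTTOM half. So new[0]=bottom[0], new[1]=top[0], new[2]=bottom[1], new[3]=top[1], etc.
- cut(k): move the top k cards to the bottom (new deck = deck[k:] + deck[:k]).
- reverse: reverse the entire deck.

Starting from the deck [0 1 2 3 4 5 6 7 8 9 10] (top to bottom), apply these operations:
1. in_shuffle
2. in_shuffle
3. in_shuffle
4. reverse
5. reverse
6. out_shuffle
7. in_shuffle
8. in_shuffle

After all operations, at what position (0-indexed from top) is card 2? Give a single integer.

Answer: 0

Derivation:
After op 1 (in_shuffle): [5 0 6 1 7 2 8 3 9 4 10]
After op 2 (in_shuffle): [2 5 8 0 3 6 9 1 4 7 10]
After op 3 (in_shuffle): [6 2 9 5 1 8 4 0 7 3 10]
After op 4 (reverse): [10 3 7 0 4 8 1 5 9 2 6]
After op 5 (reverse): [6 2 9 5 1 8 4 0 7 3 10]
After op 6 (out_shuffle): [6 4 2 0 9 7 5 3 1 10 8]
After op 7 (in_shuffle): [7 6 5 4 3 2 1 0 10 9 8]
After op 8 (in_shuffle): [2 7 1 6 0 5 10 4 9 3 8]
Card 2 is at position 0.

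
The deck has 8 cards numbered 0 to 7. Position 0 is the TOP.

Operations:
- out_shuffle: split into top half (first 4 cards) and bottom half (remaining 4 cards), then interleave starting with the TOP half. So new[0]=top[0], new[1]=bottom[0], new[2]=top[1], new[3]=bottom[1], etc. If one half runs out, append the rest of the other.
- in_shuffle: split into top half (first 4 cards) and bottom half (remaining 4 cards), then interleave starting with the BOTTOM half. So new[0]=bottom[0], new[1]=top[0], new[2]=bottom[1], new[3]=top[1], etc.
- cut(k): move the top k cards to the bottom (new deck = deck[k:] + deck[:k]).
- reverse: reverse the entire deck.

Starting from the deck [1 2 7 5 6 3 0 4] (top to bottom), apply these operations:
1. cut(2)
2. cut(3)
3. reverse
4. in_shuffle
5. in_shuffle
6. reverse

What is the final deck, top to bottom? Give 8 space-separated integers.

After op 1 (cut(2)): [7 5 6 3 0 4 1 2]
After op 2 (cut(3)): [3 0 4 1 2 7 5 6]
After op 3 (reverse): [6 5 7 2 1 4 0 3]
After op 4 (in_shuffle): [1 6 4 5 0 7 3 2]
After op 5 (in_shuffle): [0 1 7 6 3 4 2 5]
After op 6 (reverse): [5 2 4 3 6 7 1 0]

Answer: 5 2 4 3 6 7 1 0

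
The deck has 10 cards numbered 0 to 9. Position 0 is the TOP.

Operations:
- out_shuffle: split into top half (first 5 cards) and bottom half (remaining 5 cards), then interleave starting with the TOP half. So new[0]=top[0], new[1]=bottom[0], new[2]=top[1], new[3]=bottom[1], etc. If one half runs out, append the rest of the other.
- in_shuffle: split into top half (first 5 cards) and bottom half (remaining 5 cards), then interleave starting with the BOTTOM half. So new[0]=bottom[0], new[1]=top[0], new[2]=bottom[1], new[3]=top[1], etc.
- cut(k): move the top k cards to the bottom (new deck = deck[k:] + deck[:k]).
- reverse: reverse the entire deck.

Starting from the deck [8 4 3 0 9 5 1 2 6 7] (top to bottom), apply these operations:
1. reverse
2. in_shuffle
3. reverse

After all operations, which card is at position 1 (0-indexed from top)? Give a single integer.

Answer: 8

Derivation:
After op 1 (reverse): [7 6 2 1 5 9 0 3 4 8]
After op 2 (in_shuffle): [9 7 0 6 3 2 4 1 8 5]
After op 3 (reverse): [5 8 1 4 2 3 6 0 7 9]
Position 1: card 8.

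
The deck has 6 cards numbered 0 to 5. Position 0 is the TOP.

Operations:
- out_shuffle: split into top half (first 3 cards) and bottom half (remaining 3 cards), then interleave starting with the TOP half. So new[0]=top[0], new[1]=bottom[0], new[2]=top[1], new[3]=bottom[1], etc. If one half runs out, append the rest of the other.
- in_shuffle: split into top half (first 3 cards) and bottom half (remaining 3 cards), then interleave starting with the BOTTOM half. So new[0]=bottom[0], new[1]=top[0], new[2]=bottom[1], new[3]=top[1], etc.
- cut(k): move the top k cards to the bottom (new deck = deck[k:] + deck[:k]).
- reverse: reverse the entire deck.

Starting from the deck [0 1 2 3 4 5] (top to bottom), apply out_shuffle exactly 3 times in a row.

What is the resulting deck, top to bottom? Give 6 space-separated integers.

Answer: 0 2 4 1 3 5

Derivation:
After op 1 (out_shuffle): [0 3 1 4 2 5]
After op 2 (out_shuffle): [0 4 3 2 1 5]
After op 3 (out_shuffle): [0 2 4 1 3 5]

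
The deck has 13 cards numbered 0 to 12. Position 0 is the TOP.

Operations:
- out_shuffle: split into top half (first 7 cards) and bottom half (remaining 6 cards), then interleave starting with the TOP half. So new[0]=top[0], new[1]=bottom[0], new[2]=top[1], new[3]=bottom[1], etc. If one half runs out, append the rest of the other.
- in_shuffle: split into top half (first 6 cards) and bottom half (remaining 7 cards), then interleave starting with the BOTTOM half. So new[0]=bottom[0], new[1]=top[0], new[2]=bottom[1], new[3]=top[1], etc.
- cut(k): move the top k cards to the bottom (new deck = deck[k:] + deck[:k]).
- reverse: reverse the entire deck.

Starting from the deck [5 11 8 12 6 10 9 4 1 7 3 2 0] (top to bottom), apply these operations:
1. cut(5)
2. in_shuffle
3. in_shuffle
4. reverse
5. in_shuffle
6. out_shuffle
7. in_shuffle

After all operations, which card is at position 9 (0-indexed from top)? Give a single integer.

Answer: 0

Derivation:
After op 1 (cut(5)): [10 9 4 1 7 3 2 0 5 11 8 12 6]
After op 2 (in_shuffle): [2 10 0 9 5 4 11 1 8 7 12 3 6]
After op 3 (in_shuffle): [11 2 1 10 8 0 7 9 12 5 3 4 6]
After op 4 (reverse): [6 4 3 5 12 9 7 0 8 10 1 2 11]
After op 5 (in_shuffle): [7 6 0 4 8 3 10 5 1 12 2 9 11]
After op 6 (out_shuffle): [7 5 6 1 0 12 4 2 8 9 3 11 10]
After op 7 (in_shuffle): [4 7 2 5 8 6 9 1 3 0 11 12 10]
Position 9: card 0.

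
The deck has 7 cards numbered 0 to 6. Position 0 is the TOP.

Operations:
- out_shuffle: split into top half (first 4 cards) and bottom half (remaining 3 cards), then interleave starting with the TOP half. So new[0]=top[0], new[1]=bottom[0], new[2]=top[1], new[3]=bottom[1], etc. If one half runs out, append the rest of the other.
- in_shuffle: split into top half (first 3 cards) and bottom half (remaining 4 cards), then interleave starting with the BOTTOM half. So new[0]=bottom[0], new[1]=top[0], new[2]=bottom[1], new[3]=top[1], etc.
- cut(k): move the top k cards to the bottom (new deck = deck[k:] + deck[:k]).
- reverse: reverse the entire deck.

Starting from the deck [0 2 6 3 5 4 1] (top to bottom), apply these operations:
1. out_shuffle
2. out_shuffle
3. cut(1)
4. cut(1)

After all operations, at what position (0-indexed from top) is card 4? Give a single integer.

After op 1 (out_shuffle): [0 5 2 4 6 1 3]
After op 2 (out_shuffle): [0 6 5 1 2 3 4]
After op 3 (cut(1)): [6 5 1 2 3 4 0]
After op 4 (cut(1)): [5 1 2 3 4 0 6]
Card 4 is at position 4.

Answer: 4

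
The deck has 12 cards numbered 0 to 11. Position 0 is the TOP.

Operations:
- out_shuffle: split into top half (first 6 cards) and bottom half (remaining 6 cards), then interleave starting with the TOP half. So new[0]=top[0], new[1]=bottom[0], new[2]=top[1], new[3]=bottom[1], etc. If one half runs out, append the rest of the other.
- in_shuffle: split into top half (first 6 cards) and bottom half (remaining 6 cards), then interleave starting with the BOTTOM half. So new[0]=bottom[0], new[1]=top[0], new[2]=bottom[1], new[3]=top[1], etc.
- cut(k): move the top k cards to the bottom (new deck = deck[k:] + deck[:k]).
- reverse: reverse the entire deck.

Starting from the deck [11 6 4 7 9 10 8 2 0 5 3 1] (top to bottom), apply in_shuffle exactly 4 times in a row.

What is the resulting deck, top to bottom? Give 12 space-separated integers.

Answer: 0 9 11 5 10 6 3 8 4 1 2 7

Derivation:
After op 1 (in_shuffle): [8 11 2 6 0 4 5 7 3 9 1 10]
After op 2 (in_shuffle): [5 8 7 11 3 2 9 6 1 0 10 4]
After op 3 (in_shuffle): [9 5 6 8 1 7 0 11 10 3 4 2]
After op 4 (in_shuffle): [0 9 11 5 10 6 3 8 4 1 2 7]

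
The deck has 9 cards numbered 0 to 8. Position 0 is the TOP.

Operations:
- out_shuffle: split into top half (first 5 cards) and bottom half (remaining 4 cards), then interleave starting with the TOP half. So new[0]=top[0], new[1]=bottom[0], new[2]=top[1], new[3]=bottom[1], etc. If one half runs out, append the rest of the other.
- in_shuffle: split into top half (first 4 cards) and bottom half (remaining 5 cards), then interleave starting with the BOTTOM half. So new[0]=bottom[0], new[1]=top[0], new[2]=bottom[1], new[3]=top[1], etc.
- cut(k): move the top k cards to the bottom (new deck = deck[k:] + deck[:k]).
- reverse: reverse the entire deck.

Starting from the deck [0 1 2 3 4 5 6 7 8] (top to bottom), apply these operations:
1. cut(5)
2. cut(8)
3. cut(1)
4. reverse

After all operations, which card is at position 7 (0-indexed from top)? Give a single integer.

After op 1 (cut(5)): [5 6 7 8 0 1 2 3 4]
After op 2 (cut(8)): [4 5 6 7 8 0 1 2 3]
After op 3 (cut(1)): [5 6 7 8 0 1 2 3 4]
After op 4 (reverse): [4 3 2 1 0 8 7 6 5]
Position 7: card 6.

Answer: 6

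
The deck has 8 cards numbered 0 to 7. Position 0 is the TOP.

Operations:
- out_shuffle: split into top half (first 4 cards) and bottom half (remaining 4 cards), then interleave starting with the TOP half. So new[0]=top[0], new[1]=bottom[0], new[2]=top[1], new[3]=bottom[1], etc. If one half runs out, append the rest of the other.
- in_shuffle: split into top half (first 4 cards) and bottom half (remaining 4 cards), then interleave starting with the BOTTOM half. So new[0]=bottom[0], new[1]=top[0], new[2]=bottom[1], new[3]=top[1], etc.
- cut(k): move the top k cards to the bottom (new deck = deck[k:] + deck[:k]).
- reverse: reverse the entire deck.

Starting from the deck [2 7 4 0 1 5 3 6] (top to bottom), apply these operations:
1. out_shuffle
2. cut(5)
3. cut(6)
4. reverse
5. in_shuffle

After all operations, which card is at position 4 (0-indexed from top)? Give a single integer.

After op 1 (out_shuffle): [2 1 7 5 4 3 0 6]
After op 2 (cut(5)): [3 0 6 2 1 7 5 4]
After op 3 (cut(6)): [5 4 3 0 6 2 1 7]
After op 4 (reverse): [7 1 2 6 0 3 4 5]
After op 5 (in_shuffle): [0 7 3 1 4 2 5 6]
Position 4: card 4.

Answer: 4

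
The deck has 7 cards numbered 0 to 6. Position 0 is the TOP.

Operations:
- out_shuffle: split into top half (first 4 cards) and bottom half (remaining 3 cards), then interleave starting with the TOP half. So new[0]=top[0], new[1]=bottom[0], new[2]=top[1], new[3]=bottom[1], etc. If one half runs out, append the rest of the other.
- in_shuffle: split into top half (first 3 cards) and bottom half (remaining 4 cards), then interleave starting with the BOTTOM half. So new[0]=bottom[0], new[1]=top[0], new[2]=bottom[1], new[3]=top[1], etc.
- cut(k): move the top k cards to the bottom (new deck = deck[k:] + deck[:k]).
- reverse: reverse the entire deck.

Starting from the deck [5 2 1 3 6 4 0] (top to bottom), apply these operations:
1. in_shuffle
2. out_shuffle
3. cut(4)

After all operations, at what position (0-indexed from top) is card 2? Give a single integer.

Answer: 2

Derivation:
After op 1 (in_shuffle): [3 5 6 2 4 1 0]
After op 2 (out_shuffle): [3 4 5 1 6 0 2]
After op 3 (cut(4)): [6 0 2 3 4 5 1]
Card 2 is at position 2.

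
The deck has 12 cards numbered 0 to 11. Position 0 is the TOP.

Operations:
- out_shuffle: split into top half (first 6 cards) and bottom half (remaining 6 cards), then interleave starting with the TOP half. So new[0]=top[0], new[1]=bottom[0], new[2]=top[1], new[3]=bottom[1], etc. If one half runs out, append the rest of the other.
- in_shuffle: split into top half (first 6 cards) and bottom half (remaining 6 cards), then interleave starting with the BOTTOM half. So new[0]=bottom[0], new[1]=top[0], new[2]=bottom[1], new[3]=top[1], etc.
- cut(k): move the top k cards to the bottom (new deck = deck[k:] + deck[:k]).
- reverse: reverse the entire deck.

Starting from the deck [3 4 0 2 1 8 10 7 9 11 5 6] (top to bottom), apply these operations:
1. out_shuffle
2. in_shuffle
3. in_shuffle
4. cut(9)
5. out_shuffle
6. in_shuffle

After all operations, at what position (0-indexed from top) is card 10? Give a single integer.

Answer: 6

Derivation:
After op 1 (out_shuffle): [3 10 4 7 0 9 2 11 1 5 8 6]
After op 2 (in_shuffle): [2 3 11 10 1 4 5 7 8 0 6 9]
After op 3 (in_shuffle): [5 2 7 3 8 11 0 10 6 1 9 4]
After op 4 (cut(9)): [1 9 4 5 2 7 3 8 11 0 10 6]
After op 5 (out_shuffle): [1 3 9 8 4 11 5 0 2 10 7 6]
After op 6 (in_shuffle): [5 1 0 3 2 9 10 8 7 4 6 11]
Card 10 is at position 6.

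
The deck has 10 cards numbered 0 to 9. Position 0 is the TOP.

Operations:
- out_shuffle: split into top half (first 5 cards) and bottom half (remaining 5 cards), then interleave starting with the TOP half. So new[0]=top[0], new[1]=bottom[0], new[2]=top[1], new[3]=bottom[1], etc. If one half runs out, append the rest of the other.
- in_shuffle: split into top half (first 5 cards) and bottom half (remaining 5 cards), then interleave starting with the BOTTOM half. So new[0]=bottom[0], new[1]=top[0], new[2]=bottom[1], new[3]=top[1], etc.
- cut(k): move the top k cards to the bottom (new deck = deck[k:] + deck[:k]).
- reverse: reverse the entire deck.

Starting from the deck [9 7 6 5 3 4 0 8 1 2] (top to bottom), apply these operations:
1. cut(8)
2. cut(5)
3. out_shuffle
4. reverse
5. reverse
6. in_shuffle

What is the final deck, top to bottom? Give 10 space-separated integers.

After op 1 (cut(8)): [1 2 9 7 6 5 3 4 0 8]
After op 2 (cut(5)): [5 3 4 0 8 1 2 9 7 6]
After op 3 (out_shuffle): [5 1 3 2 4 9 0 7 8 6]
After op 4 (reverse): [6 8 7 0 9 4 2 3 1 5]
After op 5 (reverse): [5 1 3 2 4 9 0 7 8 6]
After op 6 (in_shuffle): [9 5 0 1 7 3 8 2 6 4]

Answer: 9 5 0 1 7 3 8 2 6 4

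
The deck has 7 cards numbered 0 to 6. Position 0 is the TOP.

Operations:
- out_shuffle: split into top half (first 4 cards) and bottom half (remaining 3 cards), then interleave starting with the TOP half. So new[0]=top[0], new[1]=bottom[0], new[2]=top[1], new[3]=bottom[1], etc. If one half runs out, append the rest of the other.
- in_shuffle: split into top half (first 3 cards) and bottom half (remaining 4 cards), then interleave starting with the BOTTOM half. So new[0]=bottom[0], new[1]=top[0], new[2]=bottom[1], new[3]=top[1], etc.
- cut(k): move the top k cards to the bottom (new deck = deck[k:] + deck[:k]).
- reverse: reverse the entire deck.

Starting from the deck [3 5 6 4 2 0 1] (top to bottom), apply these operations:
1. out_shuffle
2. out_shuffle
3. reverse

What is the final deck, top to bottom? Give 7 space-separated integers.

Answer: 0 4 5 1 2 6 3

Derivation:
After op 1 (out_shuffle): [3 2 5 0 6 1 4]
After op 2 (out_shuffle): [3 6 2 1 5 4 0]
After op 3 (reverse): [0 4 5 1 2 6 3]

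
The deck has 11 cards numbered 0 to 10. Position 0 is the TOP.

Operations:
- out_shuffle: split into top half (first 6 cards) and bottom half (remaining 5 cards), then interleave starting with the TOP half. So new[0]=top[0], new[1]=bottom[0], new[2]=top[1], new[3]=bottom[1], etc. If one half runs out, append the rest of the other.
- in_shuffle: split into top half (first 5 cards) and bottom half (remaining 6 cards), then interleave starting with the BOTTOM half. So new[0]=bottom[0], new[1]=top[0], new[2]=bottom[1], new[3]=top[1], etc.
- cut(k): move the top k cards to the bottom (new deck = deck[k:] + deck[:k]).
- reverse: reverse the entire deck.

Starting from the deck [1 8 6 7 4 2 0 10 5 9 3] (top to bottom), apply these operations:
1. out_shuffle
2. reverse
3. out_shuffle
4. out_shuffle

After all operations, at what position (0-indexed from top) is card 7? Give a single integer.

After op 1 (out_shuffle): [1 0 8 10 6 5 7 9 4 3 2]
After op 2 (reverse): [2 3 4 9 7 5 6 10 8 0 1]
After op 3 (out_shuffle): [2 6 3 10 4 8 9 0 7 1 5]
After op 4 (out_shuffle): [2 9 6 0 3 7 10 1 4 5 8]
Card 7 is at position 5.

Answer: 5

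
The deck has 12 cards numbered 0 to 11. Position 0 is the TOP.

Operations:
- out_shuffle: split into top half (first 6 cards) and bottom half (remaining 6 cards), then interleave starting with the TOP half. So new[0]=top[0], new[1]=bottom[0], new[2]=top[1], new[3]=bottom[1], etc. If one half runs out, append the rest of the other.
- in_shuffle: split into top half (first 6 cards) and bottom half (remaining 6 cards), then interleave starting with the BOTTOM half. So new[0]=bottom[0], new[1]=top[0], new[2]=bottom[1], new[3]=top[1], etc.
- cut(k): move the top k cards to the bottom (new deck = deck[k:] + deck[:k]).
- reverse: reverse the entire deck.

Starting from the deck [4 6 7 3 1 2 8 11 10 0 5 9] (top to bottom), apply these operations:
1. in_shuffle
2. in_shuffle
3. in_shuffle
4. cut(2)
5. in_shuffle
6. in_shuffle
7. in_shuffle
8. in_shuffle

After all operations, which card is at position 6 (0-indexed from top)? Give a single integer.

After op 1 (in_shuffle): [8 4 11 6 10 7 0 3 5 1 9 2]
After op 2 (in_shuffle): [0 8 3 4 5 11 1 6 9 10 2 7]
After op 3 (in_shuffle): [1 0 6 8 9 3 10 4 2 5 7 11]
After op 4 (cut(2)): [6 8 9 3 10 4 2 5 7 11 1 0]
After op 5 (in_shuffle): [2 6 5 8 7 9 11 3 1 10 0 4]
After op 6 (in_shuffle): [11 2 3 6 1 5 10 8 0 7 4 9]
After op 7 (in_shuffle): [10 11 8 2 0 3 7 6 4 1 9 5]
After op 8 (in_shuffle): [7 10 6 11 4 8 1 2 9 0 5 3]
Position 6: card 1.

Answer: 1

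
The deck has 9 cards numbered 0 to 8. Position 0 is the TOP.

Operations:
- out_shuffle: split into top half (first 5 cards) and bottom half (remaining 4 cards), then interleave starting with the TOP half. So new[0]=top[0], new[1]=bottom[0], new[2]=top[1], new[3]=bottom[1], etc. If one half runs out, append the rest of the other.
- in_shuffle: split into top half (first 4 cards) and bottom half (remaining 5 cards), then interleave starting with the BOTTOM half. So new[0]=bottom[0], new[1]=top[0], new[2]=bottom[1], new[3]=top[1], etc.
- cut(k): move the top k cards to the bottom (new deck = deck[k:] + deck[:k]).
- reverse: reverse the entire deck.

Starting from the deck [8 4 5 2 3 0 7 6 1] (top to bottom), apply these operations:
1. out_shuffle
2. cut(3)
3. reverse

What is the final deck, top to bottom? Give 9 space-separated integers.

Answer: 4 0 8 3 1 2 6 5 7

Derivation:
After op 1 (out_shuffle): [8 0 4 7 5 6 2 1 3]
After op 2 (cut(3)): [7 5 6 2 1 3 8 0 4]
After op 3 (reverse): [4 0 8 3 1 2 6 5 7]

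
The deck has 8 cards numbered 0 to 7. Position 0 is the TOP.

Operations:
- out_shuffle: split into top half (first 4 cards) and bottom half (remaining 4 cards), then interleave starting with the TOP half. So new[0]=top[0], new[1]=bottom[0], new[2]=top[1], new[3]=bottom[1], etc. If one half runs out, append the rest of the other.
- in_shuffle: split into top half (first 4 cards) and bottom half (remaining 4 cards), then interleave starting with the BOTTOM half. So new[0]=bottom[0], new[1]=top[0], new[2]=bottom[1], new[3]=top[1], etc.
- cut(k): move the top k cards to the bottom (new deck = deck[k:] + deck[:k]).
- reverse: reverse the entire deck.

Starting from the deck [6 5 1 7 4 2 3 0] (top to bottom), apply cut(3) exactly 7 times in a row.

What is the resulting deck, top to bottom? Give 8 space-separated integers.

After op 1 (cut(3)): [7 4 2 3 0 6 5 1]
After op 2 (cut(3)): [3 0 6 5 1 7 4 2]
After op 3 (cut(3)): [5 1 7 4 2 3 0 6]
After op 4 (cut(3)): [4 2 3 0 6 5 1 7]
After op 5 (cut(3)): [0 6 5 1 7 4 2 3]
After op 6 (cut(3)): [1 7 4 2 3 0 6 5]
After op 7 (cut(3)): [2 3 0 6 5 1 7 4]

Answer: 2 3 0 6 5 1 7 4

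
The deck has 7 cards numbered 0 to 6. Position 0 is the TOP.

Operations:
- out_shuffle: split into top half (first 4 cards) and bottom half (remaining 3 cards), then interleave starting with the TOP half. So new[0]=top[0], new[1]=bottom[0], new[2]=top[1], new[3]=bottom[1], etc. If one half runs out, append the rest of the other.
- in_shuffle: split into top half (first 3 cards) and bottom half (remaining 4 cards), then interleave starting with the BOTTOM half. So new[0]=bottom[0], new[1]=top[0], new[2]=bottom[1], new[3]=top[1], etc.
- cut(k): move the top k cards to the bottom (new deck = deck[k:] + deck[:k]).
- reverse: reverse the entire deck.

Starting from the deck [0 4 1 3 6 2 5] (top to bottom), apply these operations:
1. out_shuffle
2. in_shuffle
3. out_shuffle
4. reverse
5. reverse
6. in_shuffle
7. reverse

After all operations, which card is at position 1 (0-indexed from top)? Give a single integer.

Answer: 0

Derivation:
After op 1 (out_shuffle): [0 6 4 2 1 5 3]
After op 2 (in_shuffle): [2 0 1 6 5 4 3]
After op 3 (out_shuffle): [2 5 0 4 1 3 6]
After op 4 (reverse): [6 3 1 4 0 5 2]
After op 5 (reverse): [2 5 0 4 1 3 6]
After op 6 (in_shuffle): [4 2 1 5 3 0 6]
After op 7 (reverse): [6 0 3 5 1 2 4]
Position 1: card 0.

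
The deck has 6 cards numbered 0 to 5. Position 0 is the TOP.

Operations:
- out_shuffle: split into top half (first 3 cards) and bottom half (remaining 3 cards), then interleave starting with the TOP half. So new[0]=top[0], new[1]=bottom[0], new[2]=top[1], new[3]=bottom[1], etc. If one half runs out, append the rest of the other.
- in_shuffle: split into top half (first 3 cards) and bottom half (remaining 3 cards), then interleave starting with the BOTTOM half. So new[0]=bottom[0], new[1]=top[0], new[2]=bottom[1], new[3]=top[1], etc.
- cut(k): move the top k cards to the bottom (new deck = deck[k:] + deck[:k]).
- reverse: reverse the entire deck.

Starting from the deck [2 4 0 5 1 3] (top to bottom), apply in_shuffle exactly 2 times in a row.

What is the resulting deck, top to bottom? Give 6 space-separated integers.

After op 1 (in_shuffle): [5 2 1 4 3 0]
After op 2 (in_shuffle): [4 5 3 2 0 1]

Answer: 4 5 3 2 0 1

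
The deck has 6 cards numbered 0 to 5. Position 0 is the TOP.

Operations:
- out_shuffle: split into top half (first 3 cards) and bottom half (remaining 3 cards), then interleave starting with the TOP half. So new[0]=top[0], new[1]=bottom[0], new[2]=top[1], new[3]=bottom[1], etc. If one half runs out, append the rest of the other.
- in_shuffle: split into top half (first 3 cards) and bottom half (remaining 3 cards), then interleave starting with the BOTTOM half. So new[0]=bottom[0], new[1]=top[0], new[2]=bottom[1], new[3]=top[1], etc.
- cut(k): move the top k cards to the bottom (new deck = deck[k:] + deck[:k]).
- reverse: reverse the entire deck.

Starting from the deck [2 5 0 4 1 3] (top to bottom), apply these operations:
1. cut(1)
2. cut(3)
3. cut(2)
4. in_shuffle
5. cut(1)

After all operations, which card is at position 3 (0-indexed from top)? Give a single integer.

Answer: 3

Derivation:
After op 1 (cut(1)): [5 0 4 1 3 2]
After op 2 (cut(3)): [1 3 2 5 0 4]
After op 3 (cut(2)): [2 5 0 4 1 3]
After op 4 (in_shuffle): [4 2 1 5 3 0]
After op 5 (cut(1)): [2 1 5 3 0 4]
Position 3: card 3.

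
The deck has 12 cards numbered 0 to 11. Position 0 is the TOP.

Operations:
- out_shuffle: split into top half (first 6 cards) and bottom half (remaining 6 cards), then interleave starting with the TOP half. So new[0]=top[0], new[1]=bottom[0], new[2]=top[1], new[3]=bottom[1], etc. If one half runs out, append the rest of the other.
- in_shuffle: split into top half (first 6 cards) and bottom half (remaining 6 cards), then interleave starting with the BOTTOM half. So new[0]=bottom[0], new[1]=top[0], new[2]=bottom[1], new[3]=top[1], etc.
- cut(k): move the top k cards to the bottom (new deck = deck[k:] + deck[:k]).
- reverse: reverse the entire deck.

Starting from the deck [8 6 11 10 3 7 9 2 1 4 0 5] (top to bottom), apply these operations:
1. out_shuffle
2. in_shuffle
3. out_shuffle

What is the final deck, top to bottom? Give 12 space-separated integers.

After op 1 (out_shuffle): [8 9 6 2 11 1 10 4 3 0 7 5]
After op 2 (in_shuffle): [10 8 4 9 3 6 0 2 7 11 5 1]
After op 3 (out_shuffle): [10 0 8 2 4 7 9 11 3 5 6 1]

Answer: 10 0 8 2 4 7 9 11 3 5 6 1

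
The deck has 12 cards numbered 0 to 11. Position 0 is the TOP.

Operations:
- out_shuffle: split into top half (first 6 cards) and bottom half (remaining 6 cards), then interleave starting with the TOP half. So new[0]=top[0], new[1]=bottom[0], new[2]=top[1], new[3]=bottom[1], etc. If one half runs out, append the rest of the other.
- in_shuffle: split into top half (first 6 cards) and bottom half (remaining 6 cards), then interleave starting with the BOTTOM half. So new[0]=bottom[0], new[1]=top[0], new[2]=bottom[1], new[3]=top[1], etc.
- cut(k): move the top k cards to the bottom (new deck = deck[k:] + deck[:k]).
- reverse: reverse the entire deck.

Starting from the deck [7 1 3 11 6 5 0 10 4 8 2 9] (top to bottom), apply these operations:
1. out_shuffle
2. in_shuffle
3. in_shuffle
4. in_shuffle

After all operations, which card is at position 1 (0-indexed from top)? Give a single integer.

Answer: 2

Derivation:
After op 1 (out_shuffle): [7 0 1 10 3 4 11 8 6 2 5 9]
After op 2 (in_shuffle): [11 7 8 0 6 1 2 10 5 3 9 4]
After op 3 (in_shuffle): [2 11 10 7 5 8 3 0 9 6 4 1]
After op 4 (in_shuffle): [3 2 0 11 9 10 6 7 4 5 1 8]
Position 1: card 2.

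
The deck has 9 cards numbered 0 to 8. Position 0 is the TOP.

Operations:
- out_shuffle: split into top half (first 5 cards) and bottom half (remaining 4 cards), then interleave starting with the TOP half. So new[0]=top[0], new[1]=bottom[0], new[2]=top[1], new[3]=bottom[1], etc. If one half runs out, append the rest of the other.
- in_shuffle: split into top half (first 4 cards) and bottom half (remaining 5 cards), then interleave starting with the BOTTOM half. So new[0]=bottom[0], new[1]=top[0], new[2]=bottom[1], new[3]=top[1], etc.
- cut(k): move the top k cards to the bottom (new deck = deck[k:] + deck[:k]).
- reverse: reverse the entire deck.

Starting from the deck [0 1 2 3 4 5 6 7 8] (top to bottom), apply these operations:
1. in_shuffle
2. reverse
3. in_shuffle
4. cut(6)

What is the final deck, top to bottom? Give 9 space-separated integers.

Answer: 0 2 4 6 8 1 3 5 7

Derivation:
After op 1 (in_shuffle): [4 0 5 1 6 2 7 3 8]
After op 2 (reverse): [8 3 7 2 6 1 5 0 4]
After op 3 (in_shuffle): [6 8 1 3 5 7 0 2 4]
After op 4 (cut(6)): [0 2 4 6 8 1 3 5 7]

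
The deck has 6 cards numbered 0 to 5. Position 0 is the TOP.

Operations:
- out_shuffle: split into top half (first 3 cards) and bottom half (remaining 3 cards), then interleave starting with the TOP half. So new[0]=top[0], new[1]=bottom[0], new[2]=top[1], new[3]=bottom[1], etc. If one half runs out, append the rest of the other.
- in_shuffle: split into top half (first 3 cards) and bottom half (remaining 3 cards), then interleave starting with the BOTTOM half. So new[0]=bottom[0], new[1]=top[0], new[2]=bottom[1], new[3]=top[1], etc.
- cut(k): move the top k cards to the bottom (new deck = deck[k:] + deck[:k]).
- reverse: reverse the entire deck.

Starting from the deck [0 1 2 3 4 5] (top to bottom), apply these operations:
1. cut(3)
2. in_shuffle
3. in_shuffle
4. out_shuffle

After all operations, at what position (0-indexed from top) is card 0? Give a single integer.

After op 1 (cut(3)): [3 4 5 0 1 2]
After op 2 (in_shuffle): [0 3 1 4 2 5]
After op 3 (in_shuffle): [4 0 2 3 5 1]
After op 4 (out_shuffle): [4 3 0 5 2 1]
Card 0 is at position 2.

Answer: 2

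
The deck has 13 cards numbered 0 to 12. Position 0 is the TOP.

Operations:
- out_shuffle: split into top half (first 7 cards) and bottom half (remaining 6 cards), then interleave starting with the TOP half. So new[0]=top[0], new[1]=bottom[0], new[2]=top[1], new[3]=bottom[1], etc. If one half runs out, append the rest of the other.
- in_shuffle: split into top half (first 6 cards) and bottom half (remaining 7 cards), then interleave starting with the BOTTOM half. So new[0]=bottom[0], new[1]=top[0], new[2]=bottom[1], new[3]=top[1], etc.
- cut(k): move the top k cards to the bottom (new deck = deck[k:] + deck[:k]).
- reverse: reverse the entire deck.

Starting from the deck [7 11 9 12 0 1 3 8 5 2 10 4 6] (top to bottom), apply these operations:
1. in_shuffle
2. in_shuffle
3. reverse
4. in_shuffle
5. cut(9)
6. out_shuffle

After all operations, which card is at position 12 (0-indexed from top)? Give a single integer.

Answer: 8

Derivation:
After op 1 (in_shuffle): [3 7 8 11 5 9 2 12 10 0 4 1 6]
After op 2 (in_shuffle): [2 3 12 7 10 8 0 11 4 5 1 9 6]
After op 3 (reverse): [6 9 1 5 4 11 0 8 10 7 12 3 2]
After op 4 (in_shuffle): [0 6 8 9 10 1 7 5 12 4 3 11 2]
After op 5 (cut(9)): [4 3 11 2 0 6 8 9 10 1 7 5 12]
After op 6 (out_shuffle): [4 9 3 10 11 1 2 7 0 5 6 12 8]
Position 12: card 8.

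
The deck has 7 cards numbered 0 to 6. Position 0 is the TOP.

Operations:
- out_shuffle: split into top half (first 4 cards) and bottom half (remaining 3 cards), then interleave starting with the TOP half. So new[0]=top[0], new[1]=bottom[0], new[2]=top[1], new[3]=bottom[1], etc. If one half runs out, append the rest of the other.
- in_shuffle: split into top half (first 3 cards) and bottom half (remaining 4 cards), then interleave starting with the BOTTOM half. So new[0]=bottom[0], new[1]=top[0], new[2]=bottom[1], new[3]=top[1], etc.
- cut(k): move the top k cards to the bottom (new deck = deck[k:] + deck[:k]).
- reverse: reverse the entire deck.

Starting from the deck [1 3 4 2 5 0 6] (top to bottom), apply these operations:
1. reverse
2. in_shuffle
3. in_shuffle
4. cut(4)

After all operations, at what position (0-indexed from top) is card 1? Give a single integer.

Answer: 2

Derivation:
After op 1 (reverse): [6 0 5 2 4 3 1]
After op 2 (in_shuffle): [2 6 4 0 3 5 1]
After op 3 (in_shuffle): [0 2 3 6 5 4 1]
After op 4 (cut(4)): [5 4 1 0 2 3 6]
Card 1 is at position 2.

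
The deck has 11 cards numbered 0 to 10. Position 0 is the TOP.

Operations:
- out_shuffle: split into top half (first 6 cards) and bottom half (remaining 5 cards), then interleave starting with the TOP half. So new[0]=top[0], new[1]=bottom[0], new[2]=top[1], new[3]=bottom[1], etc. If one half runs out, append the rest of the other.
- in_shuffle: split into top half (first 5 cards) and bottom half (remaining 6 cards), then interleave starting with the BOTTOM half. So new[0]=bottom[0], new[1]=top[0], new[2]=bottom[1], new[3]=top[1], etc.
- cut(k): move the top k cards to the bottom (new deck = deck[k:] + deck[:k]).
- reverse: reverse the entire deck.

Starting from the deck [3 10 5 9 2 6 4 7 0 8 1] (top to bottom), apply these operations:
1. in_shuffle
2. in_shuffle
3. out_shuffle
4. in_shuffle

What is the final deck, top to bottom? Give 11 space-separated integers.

After op 1 (in_shuffle): [6 3 4 10 7 5 0 9 8 2 1]
After op 2 (in_shuffle): [5 6 0 3 9 4 8 10 2 7 1]
After op 3 (out_shuffle): [5 8 6 10 0 2 3 7 9 1 4]
After op 4 (in_shuffle): [2 5 3 8 7 6 9 10 1 0 4]

Answer: 2 5 3 8 7 6 9 10 1 0 4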